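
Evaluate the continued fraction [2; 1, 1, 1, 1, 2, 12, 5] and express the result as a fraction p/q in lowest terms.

a_0 = 2: 2/1
a_1 = 1: 3/1
a_2 = 1: 5/2
a_3 = 1: 8/3
a_4 = 1: 13/5
a_5 = 2: 34/13
a_6 = 12: 421/161
a_7 = 5: 2139/818

2139/818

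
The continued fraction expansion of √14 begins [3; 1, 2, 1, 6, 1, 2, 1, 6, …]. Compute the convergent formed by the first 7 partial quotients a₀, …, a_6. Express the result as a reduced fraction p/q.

Compute successive convergents:
a_0 = 3: 3/1
a_1 = 1: 4/1
a_2 = 2: 11/3
a_3 = 1: 15/4
a_4 = 6: 101/27
a_5 = 1: 116/31
a_6 = 2: 333/89

333/89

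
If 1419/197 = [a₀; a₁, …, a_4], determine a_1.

4

⌊1419/197⌋ = 7, remainder 40
⌊197/40⌋ = 4, remainder 37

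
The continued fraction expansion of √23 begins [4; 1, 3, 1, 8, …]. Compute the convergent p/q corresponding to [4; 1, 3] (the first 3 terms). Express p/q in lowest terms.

19/4

a_0 = 4: 4/1
a_1 = 1: 5/1
a_2 = 3: 19/4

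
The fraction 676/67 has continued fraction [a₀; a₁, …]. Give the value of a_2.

6

676 = 10·67 + 6, so a_0 = 10
67 = 11·6 + 1, so a_1 = 11
6 = 6·1 + 0, so a_2 = 6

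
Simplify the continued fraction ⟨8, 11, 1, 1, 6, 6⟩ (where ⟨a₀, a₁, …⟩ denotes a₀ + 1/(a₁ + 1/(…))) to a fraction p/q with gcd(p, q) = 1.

7464/923

Work from the innermost term outward:
Start with 6.
6 + 1/(6/1) = 6 + 1/6 = 37/6
1 + 1/(37/6) = 1 + 6/37 = 43/37
1 + 1/(43/37) = 1 + 37/43 = 80/43
11 + 1/(80/43) = 11 + 43/80 = 923/80
8 + 1/(923/80) = 8 + 80/923 = 7464/923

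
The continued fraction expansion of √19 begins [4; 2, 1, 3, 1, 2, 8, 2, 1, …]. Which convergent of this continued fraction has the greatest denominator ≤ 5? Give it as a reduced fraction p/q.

13/3

List convergents until the denominator exceeds the bound:
a_0 = 4: 4/1  (≤ bound)
a_1 = 2: 9/2  (≤ bound)
a_2 = 1: 13/3  (≤ bound)
a_3 = 3: 48/11  (> 5, stop)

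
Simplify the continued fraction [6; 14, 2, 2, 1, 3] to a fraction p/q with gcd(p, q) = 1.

a_0 = 6: 6/1
a_1 = 14: 85/14
a_2 = 2: 176/29
a_3 = 2: 437/72
a_4 = 1: 613/101
a_5 = 3: 2276/375

2276/375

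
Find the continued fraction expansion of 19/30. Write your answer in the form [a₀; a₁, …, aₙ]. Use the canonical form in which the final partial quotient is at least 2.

Apply division with remainder until the remainder is 0:
19 ÷ 30 → quotient 0, remainder 19
30 ÷ 19 → quotient 1, remainder 11
19 ÷ 11 → quotient 1, remainder 8
11 ÷ 8 → quotient 1, remainder 3
8 ÷ 3 → quotient 2, remainder 2
3 ÷ 2 → quotient 1, remainder 1
2 ÷ 1 → quotient 2, remainder 0

[0; 1, 1, 1, 2, 1, 2]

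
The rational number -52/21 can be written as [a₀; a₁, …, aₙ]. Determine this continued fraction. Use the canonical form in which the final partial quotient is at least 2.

-52 ÷ 21 → quotient -3, remainder 11
21 ÷ 11 → quotient 1, remainder 10
11 ÷ 10 → quotient 1, remainder 1
10 ÷ 1 → quotient 10, remainder 0

[-3; 1, 1, 10]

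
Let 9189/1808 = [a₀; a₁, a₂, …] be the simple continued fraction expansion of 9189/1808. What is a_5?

9189 ÷ 1808 → quotient 5, remainder 149
1808 ÷ 149 → quotient 12, remainder 20
149 ÷ 20 → quotient 7, remainder 9
20 ÷ 9 → quotient 2, remainder 2
9 ÷ 2 → quotient 4, remainder 1
2 ÷ 1 → quotient 2, remainder 0

2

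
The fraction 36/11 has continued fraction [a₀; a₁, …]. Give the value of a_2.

Apply division with remainder until the remainder is 0:
36 = 3·11 + 3, so a_0 = 3
11 = 3·3 + 2, so a_1 = 3
3 = 1·2 + 1, so a_2 = 1

1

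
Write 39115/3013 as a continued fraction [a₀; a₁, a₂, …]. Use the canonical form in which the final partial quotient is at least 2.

[12; 1, 54, 1, 3, 1, 10]

Apply division with remainder until the remainder is 0:
39115 = 12·3013 + 2959, so a_0 = 12
3013 = 1·2959 + 54, so a_1 = 1
2959 = 54·54 + 43, so a_2 = 54
54 = 1·43 + 11, so a_3 = 1
43 = 3·11 + 10, so a_4 = 3
11 = 1·10 + 1, so a_5 = 1
10 = 10·1 + 0, so a_6 = 10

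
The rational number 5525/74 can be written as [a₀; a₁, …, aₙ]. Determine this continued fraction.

5525 ÷ 74 → quotient 74, remainder 49
74 ÷ 49 → quotient 1, remainder 25
49 ÷ 25 → quotient 1, remainder 24
25 ÷ 24 → quotient 1, remainder 1
24 ÷ 1 → quotient 24, remainder 0

[74; 1, 1, 1, 24]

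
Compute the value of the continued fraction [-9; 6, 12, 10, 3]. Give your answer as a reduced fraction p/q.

Compute successive convergents:
a_0 = -9: -9/1
a_1 = 6: -53/6
a_2 = 12: -645/73
a_3 = 10: -6503/736
a_4 = 3: -20154/2281

-20154/2281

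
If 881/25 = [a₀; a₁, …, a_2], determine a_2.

⌊881/25⌋ = 35, remainder 6
⌊25/6⌋ = 4, remainder 1
⌊6/1⌋ = 6, remainder 0

6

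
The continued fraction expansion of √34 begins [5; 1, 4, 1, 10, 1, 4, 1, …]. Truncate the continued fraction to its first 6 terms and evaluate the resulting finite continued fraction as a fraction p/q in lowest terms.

414/71

Starting at the tail and folding back:
Start with 1.
10 + 1/(1/1) = 10 + 1/1 = 11/1
1 + 1/(11/1) = 1 + 1/11 = 12/11
4 + 1/(12/11) = 4 + 11/12 = 59/12
1 + 1/(59/12) = 1 + 12/59 = 71/59
5 + 1/(71/59) = 5 + 59/71 = 414/71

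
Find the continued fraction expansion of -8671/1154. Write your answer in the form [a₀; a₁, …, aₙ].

Apply division with remainder until the remainder is 0:
-8671 = -8·1154 + 561, so a_0 = -8
1154 = 2·561 + 32, so a_1 = 2
561 = 17·32 + 17, so a_2 = 17
32 = 1·17 + 15, so a_3 = 1
17 = 1·15 + 2, so a_4 = 1
15 = 7·2 + 1, so a_5 = 7
2 = 2·1 + 0, so a_6 = 2

[-8; 2, 17, 1, 1, 7, 2]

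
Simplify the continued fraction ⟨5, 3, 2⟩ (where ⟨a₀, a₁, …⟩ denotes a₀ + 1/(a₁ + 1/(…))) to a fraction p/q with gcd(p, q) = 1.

37/7

Use the convergent recurrence hₖ = aₖ·hₖ₋₁ + hₖ₋₂ (and likewise for the denominators kₖ):
a_0 = 5: 5/1
a_1 = 3: 16/3
a_2 = 2: 37/7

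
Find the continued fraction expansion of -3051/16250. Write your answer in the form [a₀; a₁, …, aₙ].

Apply division with remainder until the remainder is 0:
-3051 = -1·16250 + 13199, so a_0 = -1
16250 = 1·13199 + 3051, so a_1 = 1
13199 = 4·3051 + 995, so a_2 = 4
3051 = 3·995 + 66, so a_3 = 3
995 = 15·66 + 5, so a_4 = 15
66 = 13·5 + 1, so a_5 = 13
5 = 5·1 + 0, so a_6 = 5

[-1; 1, 4, 3, 15, 13, 5]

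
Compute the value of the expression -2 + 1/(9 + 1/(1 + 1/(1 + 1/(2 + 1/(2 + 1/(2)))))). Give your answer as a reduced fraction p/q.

-527/278

Collapse the nested fraction from the inside out:
Start with 2.
2 + 1/(2/1) = 2 + 1/2 = 5/2
2 + 1/(5/2) = 2 + 2/5 = 12/5
1 + 1/(12/5) = 1 + 5/12 = 17/12
1 + 1/(17/12) = 1 + 12/17 = 29/17
9 + 1/(29/17) = 9 + 17/29 = 278/29
-2 + 1/(278/29) = -2 + 29/278 = -527/278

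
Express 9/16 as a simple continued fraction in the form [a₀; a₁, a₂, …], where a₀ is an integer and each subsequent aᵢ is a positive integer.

Apply division with remainder until the remainder is 0:
⌊9/16⌋ = 0, remainder 9
⌊16/9⌋ = 1, remainder 7
⌊9/7⌋ = 1, remainder 2
⌊7/2⌋ = 3, remainder 1
⌊2/1⌋ = 2, remainder 0

[0; 1, 1, 3, 2]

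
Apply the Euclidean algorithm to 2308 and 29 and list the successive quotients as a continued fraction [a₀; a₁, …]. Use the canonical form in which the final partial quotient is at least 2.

⌊2308/29⌋ = 79, remainder 17
⌊29/17⌋ = 1, remainder 12
⌊17/12⌋ = 1, remainder 5
⌊12/5⌋ = 2, remainder 2
⌊5/2⌋ = 2, remainder 1
⌊2/1⌋ = 2, remainder 0

[79; 1, 1, 2, 2, 2]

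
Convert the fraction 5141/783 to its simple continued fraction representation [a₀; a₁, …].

[6; 1, 1, 3, 3, 3, 10]

5141 ÷ 783 → quotient 6, remainder 443
783 ÷ 443 → quotient 1, remainder 340
443 ÷ 340 → quotient 1, remainder 103
340 ÷ 103 → quotient 3, remainder 31
103 ÷ 31 → quotient 3, remainder 10
31 ÷ 10 → quotient 3, remainder 1
10 ÷ 1 → quotient 10, remainder 0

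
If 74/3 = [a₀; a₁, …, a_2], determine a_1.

74 ÷ 3 → quotient 24, remainder 2
3 ÷ 2 → quotient 1, remainder 1

1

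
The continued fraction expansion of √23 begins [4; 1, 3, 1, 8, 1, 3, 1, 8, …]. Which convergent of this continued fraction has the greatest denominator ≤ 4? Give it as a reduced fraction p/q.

a_0 = 4: 4/1  (≤ bound)
a_1 = 1: 5/1  (≤ bound)
a_2 = 3: 19/4  (≤ bound)
a_3 = 1: 24/5  (> 4, stop)

19/4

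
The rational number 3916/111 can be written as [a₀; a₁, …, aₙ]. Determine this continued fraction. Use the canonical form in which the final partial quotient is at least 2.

[35; 3, 1, 1, 2, 1, 1, 2]

⌊3916/111⌋ = 35, remainder 31
⌊111/31⌋ = 3, remainder 18
⌊31/18⌋ = 1, remainder 13
⌊18/13⌋ = 1, remainder 5
⌊13/5⌋ = 2, remainder 3
⌊5/3⌋ = 1, remainder 2
⌊3/2⌋ = 1, remainder 1
⌊2/1⌋ = 2, remainder 0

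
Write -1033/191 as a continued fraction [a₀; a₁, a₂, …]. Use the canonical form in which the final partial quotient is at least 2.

Run the Euclidean algorithm, recording each quotient:
-1033 = -6·191 + 113, so a_0 = -6
191 = 1·113 + 78, so a_1 = 1
113 = 1·78 + 35, so a_2 = 1
78 = 2·35 + 8, so a_3 = 2
35 = 4·8 + 3, so a_4 = 4
8 = 2·3 + 2, so a_5 = 2
3 = 1·2 + 1, so a_6 = 1
2 = 2·1 + 0, so a_7 = 2

[-6; 1, 1, 2, 4, 2, 1, 2]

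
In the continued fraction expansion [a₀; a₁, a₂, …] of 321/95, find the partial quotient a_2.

321 ÷ 95 → quotient 3, remainder 36
95 ÷ 36 → quotient 2, remainder 23
36 ÷ 23 → quotient 1, remainder 13

1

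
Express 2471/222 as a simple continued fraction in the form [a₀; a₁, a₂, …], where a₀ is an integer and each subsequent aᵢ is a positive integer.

⌊2471/222⌋ = 11, remainder 29
⌊222/29⌋ = 7, remainder 19
⌊29/19⌋ = 1, remainder 10
⌊19/10⌋ = 1, remainder 9
⌊10/9⌋ = 1, remainder 1
⌊9/1⌋ = 9, remainder 0

[11; 7, 1, 1, 1, 9]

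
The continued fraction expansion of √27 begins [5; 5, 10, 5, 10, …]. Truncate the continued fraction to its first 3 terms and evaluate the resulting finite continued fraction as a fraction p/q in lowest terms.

Use the convergent recurrence hₖ = aₖ·hₖ₋₁ + hₖ₋₂ (and likewise for the denominators kₖ):
a_0 = 5: 5/1
a_1 = 5: 26/5
a_2 = 10: 265/51

265/51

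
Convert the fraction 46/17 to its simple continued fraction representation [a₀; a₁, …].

[2; 1, 2, 2, 2]

46 ÷ 17 → quotient 2, remainder 12
17 ÷ 12 → quotient 1, remainder 5
12 ÷ 5 → quotient 2, remainder 2
5 ÷ 2 → quotient 2, remainder 1
2 ÷ 1 → quotient 2, remainder 0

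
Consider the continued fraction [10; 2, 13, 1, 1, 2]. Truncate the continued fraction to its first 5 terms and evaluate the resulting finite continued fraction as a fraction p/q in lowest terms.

a_0 = 10: 10/1
a_1 = 2: 21/2
a_2 = 13: 283/27
a_3 = 1: 304/29
a_4 = 1: 587/56

587/56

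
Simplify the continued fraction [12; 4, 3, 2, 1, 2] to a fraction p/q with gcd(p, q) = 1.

1419/116

Start with 2.
1 + 1/(2/1) = 1 + 1/2 = 3/2
2 + 1/(3/2) = 2 + 2/3 = 8/3
3 + 1/(8/3) = 3 + 3/8 = 27/8
4 + 1/(27/8) = 4 + 8/27 = 116/27
12 + 1/(116/27) = 12 + 27/116 = 1419/116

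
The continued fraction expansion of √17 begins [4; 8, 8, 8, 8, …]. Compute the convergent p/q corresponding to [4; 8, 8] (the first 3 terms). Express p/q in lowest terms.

268/65

a_0 = 4: 4/1
a_1 = 8: 33/8
a_2 = 8: 268/65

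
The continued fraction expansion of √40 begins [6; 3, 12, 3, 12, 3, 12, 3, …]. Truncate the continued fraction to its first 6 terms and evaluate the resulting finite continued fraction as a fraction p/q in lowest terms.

27379/4329

a_0 = 6: 6/1
a_1 = 3: 19/3
a_2 = 12: 234/37
a_3 = 3: 721/114
a_4 = 12: 8886/1405
a_5 = 3: 27379/4329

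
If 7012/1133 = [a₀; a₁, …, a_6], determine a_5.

Apply division with remainder until the remainder is 0:
7012 ÷ 1133 → quotient 6, remainder 214
1133 ÷ 214 → quotient 5, remainder 63
214 ÷ 63 → quotient 3, remainder 25
63 ÷ 25 → quotient 2, remainder 13
25 ÷ 13 → quotient 1, remainder 12
13 ÷ 12 → quotient 1, remainder 1

1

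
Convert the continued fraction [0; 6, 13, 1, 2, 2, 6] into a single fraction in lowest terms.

Use the convergent recurrence hₖ = aₖ·hₖ₋₁ + hₖ₋₂ (and likewise for the denominators kₖ):
a_0 = 0: 0/1
a_1 = 6: 1/6
a_2 = 13: 13/79
a_3 = 1: 14/85
a_4 = 2: 41/249
a_5 = 2: 96/583
a_6 = 6: 617/3747

617/3747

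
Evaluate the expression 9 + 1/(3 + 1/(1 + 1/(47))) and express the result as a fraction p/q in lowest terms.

1767/191

Start with 47.
1 + 1/(47/1) = 1 + 1/47 = 48/47
3 + 1/(48/47) = 3 + 47/48 = 191/48
9 + 1/(191/48) = 9 + 48/191 = 1767/191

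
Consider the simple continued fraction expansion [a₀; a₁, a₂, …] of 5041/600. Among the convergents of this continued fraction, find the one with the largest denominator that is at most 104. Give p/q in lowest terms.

42/5

a_0 = 8: 8/1  (≤ bound)
a_1 = 2: 17/2  (≤ bound)
a_2 = 2: 42/5  (≤ bound)
a_3 = 23: 983/117  (> 104, stop)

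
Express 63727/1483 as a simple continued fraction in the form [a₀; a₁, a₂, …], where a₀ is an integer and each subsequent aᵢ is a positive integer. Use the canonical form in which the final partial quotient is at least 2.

[42; 1, 34, 3, 4, 3]

⌊63727/1483⌋ = 42, remainder 1441
⌊1483/1441⌋ = 1, remainder 42
⌊1441/42⌋ = 34, remainder 13
⌊42/13⌋ = 3, remainder 3
⌊13/3⌋ = 4, remainder 1
⌊3/1⌋ = 3, remainder 0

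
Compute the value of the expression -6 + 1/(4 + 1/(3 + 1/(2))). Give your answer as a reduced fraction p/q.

-173/30

Build up convergents one term at a time:
a_0 = -6: -6/1
a_1 = 4: -23/4
a_2 = 3: -75/13
a_3 = 2: -173/30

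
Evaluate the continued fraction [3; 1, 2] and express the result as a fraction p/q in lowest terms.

11/3

Use the convergent recurrence hₖ = aₖ·hₖ₋₁ + hₖ₋₂ (and likewise for the denominators kₖ):
a_0 = 3: 3/1
a_1 = 1: 4/1
a_2 = 2: 11/3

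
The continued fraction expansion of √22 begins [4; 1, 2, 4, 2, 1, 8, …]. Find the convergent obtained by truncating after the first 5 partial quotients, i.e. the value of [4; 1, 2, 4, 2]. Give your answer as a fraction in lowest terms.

136/29

Build up convergents one term at a time:
a_0 = 4: 4/1
a_1 = 1: 5/1
a_2 = 2: 14/3
a_3 = 4: 61/13
a_4 = 2: 136/29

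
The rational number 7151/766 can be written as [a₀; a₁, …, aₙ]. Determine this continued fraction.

⌊7151/766⌋ = 9, remainder 257
⌊766/257⌋ = 2, remainder 252
⌊257/252⌋ = 1, remainder 5
⌊252/5⌋ = 50, remainder 2
⌊5/2⌋ = 2, remainder 1
⌊2/1⌋ = 2, remainder 0

[9; 2, 1, 50, 2, 2]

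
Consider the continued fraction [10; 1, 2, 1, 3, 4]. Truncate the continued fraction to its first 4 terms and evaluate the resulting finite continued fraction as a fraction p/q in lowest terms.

Start with 1.
2 + 1/(1/1) = 2 + 1/1 = 3/1
1 + 1/(3/1) = 1 + 1/3 = 4/3
10 + 1/(4/3) = 10 + 3/4 = 43/4

43/4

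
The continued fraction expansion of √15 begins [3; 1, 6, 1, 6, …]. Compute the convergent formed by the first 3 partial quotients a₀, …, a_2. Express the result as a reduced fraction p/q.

27/7

a_0 = 3: 3/1
a_1 = 1: 4/1
a_2 = 6: 27/7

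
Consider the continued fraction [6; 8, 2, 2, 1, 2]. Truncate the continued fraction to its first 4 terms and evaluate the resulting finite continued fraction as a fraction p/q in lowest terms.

a_0 = 6: 6/1
a_1 = 8: 49/8
a_2 = 2: 104/17
a_3 = 2: 257/42

257/42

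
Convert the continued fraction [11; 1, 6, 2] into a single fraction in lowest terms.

178/15

Compute successive convergents:
a_0 = 11: 11/1
a_1 = 1: 12/1
a_2 = 6: 83/7
a_3 = 2: 178/15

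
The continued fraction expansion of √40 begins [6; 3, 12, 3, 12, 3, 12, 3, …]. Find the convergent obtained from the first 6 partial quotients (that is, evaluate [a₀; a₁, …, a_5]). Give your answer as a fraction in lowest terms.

27379/4329

a_0 = 6: 6/1
a_1 = 3: 19/3
a_2 = 12: 234/37
a_3 = 3: 721/114
a_4 = 12: 8886/1405
a_5 = 3: 27379/4329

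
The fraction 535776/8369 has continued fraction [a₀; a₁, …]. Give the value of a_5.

3

⌊535776/8369⌋ = 64, remainder 160
⌊8369/160⌋ = 52, remainder 49
⌊160/49⌋ = 3, remainder 13
⌊49/13⌋ = 3, remainder 10
⌊13/10⌋ = 1, remainder 3
⌊10/3⌋ = 3, remainder 1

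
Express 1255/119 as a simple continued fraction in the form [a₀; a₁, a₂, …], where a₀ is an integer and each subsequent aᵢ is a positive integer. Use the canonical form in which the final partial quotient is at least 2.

[10; 1, 1, 4, 1, 10]

⌊1255/119⌋ = 10, remainder 65
⌊119/65⌋ = 1, remainder 54
⌊65/54⌋ = 1, remainder 11
⌊54/11⌋ = 4, remainder 10
⌊11/10⌋ = 1, remainder 1
⌊10/1⌋ = 10, remainder 0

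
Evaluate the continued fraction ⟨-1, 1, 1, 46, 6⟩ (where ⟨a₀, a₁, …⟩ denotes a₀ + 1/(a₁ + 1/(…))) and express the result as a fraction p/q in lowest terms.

Use the convergent recurrence hₖ = aₖ·hₖ₋₁ + hₖ₋₂ (and likewise for the denominators kₖ):
a_0 = -1: -1/1
a_1 = 1: 0/1
a_2 = 1: -1/2
a_3 = 46: -46/93
a_4 = 6: -277/560

-277/560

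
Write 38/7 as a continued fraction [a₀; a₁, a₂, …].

38 ÷ 7 → quotient 5, remainder 3
7 ÷ 3 → quotient 2, remainder 1
3 ÷ 1 → quotient 3, remainder 0

[5; 2, 3]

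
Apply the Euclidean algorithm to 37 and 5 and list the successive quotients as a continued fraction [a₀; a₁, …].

Apply division with remainder until the remainder is 0:
37 ÷ 5 → quotient 7, remainder 2
5 ÷ 2 → quotient 2, remainder 1
2 ÷ 1 → quotient 2, remainder 0

[7; 2, 2]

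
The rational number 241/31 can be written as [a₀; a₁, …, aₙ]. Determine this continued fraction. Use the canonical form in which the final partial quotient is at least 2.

⌊241/31⌋ = 7, remainder 24
⌊31/24⌋ = 1, remainder 7
⌊24/7⌋ = 3, remainder 3
⌊7/3⌋ = 2, remainder 1
⌊3/1⌋ = 3, remainder 0

[7; 1, 3, 2, 3]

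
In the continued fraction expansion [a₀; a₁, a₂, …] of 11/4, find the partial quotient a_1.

1

Apply division with remainder until the remainder is 0:
⌊11/4⌋ = 2, remainder 3
⌊4/3⌋ = 1, remainder 1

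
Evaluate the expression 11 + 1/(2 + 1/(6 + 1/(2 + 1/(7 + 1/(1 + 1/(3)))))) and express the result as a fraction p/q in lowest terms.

Start with 3.
1 + 1/(3/1) = 1 + 1/3 = 4/3
7 + 1/(4/3) = 7 + 3/4 = 31/4
2 + 1/(31/4) = 2 + 4/31 = 66/31
6 + 1/(66/31) = 6 + 31/66 = 427/66
2 + 1/(427/66) = 2 + 66/427 = 920/427
11 + 1/(920/427) = 11 + 427/920 = 10547/920

10547/920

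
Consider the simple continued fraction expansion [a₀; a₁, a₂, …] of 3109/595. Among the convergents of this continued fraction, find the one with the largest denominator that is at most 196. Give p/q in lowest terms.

a_0 = 5: 5/1  (≤ bound)
a_1 = 4: 21/4  (≤ bound)
a_2 = 2: 47/9  (≤ bound)
a_3 = 3: 162/31  (≤ bound)
a_4 = 1: 209/40  (≤ bound)
a_5 = 2: 580/111  (≤ bound)
a_6 = 5: 3109/595  (> 196, stop)

580/111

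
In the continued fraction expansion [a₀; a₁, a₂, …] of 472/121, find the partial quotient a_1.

472 ÷ 121 → quotient 3, remainder 109
121 ÷ 109 → quotient 1, remainder 12

1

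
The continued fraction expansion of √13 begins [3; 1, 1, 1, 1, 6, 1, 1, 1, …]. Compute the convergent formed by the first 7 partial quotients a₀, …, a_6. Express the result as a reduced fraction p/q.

137/38

a_0 = 3: 3/1
a_1 = 1: 4/1
a_2 = 1: 7/2
a_3 = 1: 11/3
a_4 = 1: 18/5
a_5 = 6: 119/33
a_6 = 1: 137/38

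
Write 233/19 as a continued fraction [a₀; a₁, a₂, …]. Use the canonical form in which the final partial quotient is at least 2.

Run the Euclidean algorithm, recording each quotient:
⌊233/19⌋ = 12, remainder 5
⌊19/5⌋ = 3, remainder 4
⌊5/4⌋ = 1, remainder 1
⌊4/1⌋ = 4, remainder 0

[12; 3, 1, 4]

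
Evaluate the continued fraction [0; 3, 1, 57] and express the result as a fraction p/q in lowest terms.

58/231

Start with 57.
1 + 1/(57/1) = 1 + 1/57 = 58/57
3 + 1/(58/57) = 3 + 57/58 = 231/58
0 + 1/(231/58) = 0 + 58/231 = 58/231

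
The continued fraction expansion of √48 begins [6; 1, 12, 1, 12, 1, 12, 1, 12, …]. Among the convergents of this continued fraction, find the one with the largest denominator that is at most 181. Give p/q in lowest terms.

1254/181

a_0 = 6: 6/1  (≤ bound)
a_1 = 1: 7/1  (≤ bound)
a_2 = 12: 90/13  (≤ bound)
a_3 = 1: 97/14  (≤ bound)
a_4 = 12: 1254/181  (≤ bound)
a_5 = 1: 1351/195  (> 181, stop)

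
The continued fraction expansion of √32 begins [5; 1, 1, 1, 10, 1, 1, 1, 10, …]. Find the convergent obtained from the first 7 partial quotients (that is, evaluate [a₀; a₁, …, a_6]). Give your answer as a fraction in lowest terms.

379/67

a_0 = 5: 5/1
a_1 = 1: 6/1
a_2 = 1: 11/2
a_3 = 1: 17/3
a_4 = 10: 181/32
a_5 = 1: 198/35
a_6 = 1: 379/67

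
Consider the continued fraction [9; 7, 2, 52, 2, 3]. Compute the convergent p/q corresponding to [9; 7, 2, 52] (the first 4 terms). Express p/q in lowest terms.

7188/787

Start with 52.
2 + 1/(52/1) = 2 + 1/52 = 105/52
7 + 1/(105/52) = 7 + 52/105 = 787/105
9 + 1/(787/105) = 9 + 105/787 = 7188/787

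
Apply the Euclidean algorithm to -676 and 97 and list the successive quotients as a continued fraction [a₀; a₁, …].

-676 = -7·97 + 3, so a_0 = -7
97 = 32·3 + 1, so a_1 = 32
3 = 3·1 + 0, so a_2 = 3

[-7; 32, 3]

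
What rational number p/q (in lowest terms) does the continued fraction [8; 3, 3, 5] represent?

a_0 = 8: 8/1
a_1 = 3: 25/3
a_2 = 3: 83/10
a_3 = 5: 440/53

440/53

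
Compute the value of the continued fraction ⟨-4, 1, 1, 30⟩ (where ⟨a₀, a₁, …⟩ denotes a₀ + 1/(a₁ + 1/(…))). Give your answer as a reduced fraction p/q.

Compute successive convergents:
a_0 = -4: -4/1
a_1 = 1: -3/1
a_2 = 1: -7/2
a_3 = 30: -213/61

-213/61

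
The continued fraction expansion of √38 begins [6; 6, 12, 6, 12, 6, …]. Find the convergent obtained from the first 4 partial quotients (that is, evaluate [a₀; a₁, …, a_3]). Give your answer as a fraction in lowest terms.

Start with 6.
12 + 1/(6/1) = 12 + 1/6 = 73/6
6 + 1/(73/6) = 6 + 6/73 = 444/73
6 + 1/(444/73) = 6 + 73/444 = 2737/444

2737/444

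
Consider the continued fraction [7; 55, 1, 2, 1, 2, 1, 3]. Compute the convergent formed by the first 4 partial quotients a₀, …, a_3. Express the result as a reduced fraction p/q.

1172/167

Start with 2.
1 + 1/(2/1) = 1 + 1/2 = 3/2
55 + 1/(3/2) = 55 + 2/3 = 167/3
7 + 1/(167/3) = 7 + 3/167 = 1172/167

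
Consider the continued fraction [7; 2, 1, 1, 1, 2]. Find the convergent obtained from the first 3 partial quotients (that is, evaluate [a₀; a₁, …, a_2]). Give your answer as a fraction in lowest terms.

Compute successive convergents:
a_0 = 7: 7/1
a_1 = 2: 15/2
a_2 = 1: 22/3

22/3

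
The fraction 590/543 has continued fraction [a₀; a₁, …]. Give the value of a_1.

11

⌊590/543⌋ = 1, remainder 47
⌊543/47⌋ = 11, remainder 26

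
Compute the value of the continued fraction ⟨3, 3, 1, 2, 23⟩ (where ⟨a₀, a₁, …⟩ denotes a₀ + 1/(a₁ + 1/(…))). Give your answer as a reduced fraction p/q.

Start with 23.
2 + 1/(23/1) = 2 + 1/23 = 47/23
1 + 1/(47/23) = 1 + 23/47 = 70/47
3 + 1/(70/47) = 3 + 47/70 = 257/70
3 + 1/(257/70) = 3 + 70/257 = 841/257

841/257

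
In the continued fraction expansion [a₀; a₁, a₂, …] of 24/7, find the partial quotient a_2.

Run the Euclidean algorithm, recording each quotient:
⌊24/7⌋ = 3, remainder 3
⌊7/3⌋ = 2, remainder 1
⌊3/1⌋ = 3, remainder 0

3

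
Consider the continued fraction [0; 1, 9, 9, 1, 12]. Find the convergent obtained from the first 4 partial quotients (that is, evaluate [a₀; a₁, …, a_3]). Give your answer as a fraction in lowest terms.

82/91

Build up convergents one term at a time:
a_0 = 0: 0/1
a_1 = 1: 1/1
a_2 = 9: 9/10
a_3 = 9: 82/91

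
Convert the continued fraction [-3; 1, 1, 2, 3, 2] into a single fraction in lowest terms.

-94/39

Use the convergent recurrence hₖ = aₖ·hₖ₋₁ + hₖ₋₂ (and likewise for the denominators kₖ):
a_0 = -3: -3/1
a_1 = 1: -2/1
a_2 = 1: -5/2
a_3 = 2: -12/5
a_4 = 3: -41/17
a_5 = 2: -94/39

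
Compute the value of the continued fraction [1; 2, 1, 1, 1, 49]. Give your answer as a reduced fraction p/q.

546/397

a_0 = 1: 1/1
a_1 = 2: 3/2
a_2 = 1: 4/3
a_3 = 1: 7/5
a_4 = 1: 11/8
a_5 = 49: 546/397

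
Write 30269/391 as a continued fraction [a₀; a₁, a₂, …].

30269 = 77·391 + 162, so a_0 = 77
391 = 2·162 + 67, so a_1 = 2
162 = 2·67 + 28, so a_2 = 2
67 = 2·28 + 11, so a_3 = 2
28 = 2·11 + 6, so a_4 = 2
11 = 1·6 + 5, so a_5 = 1
6 = 1·5 + 1, so a_6 = 1
5 = 5·1 + 0, so a_7 = 5

[77; 2, 2, 2, 2, 1, 1, 5]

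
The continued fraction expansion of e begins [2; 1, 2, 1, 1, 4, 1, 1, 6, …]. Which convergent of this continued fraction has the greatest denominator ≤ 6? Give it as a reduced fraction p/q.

a_0 = 2: 2/1  (≤ bound)
a_1 = 1: 3/1  (≤ bound)
a_2 = 2: 8/3  (≤ bound)
a_3 = 1: 11/4  (≤ bound)
a_4 = 1: 19/7  (> 6, stop)

11/4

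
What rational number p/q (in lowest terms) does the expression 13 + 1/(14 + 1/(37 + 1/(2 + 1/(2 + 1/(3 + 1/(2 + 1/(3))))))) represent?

919121/70316

Collapse the nested fraction from the inside out:
Start with 3.
2 + 1/(3/1) = 2 + 1/3 = 7/3
3 + 1/(7/3) = 3 + 3/7 = 24/7
2 + 1/(24/7) = 2 + 7/24 = 55/24
2 + 1/(55/24) = 2 + 24/55 = 134/55
37 + 1/(134/55) = 37 + 55/134 = 5013/134
14 + 1/(5013/134) = 14 + 134/5013 = 70316/5013
13 + 1/(70316/5013) = 13 + 5013/70316 = 919121/70316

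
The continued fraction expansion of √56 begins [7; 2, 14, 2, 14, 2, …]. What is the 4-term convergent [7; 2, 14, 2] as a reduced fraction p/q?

449/60

Compute successive convergents:
a_0 = 7: 7/1
a_1 = 2: 15/2
a_2 = 14: 217/29
a_3 = 2: 449/60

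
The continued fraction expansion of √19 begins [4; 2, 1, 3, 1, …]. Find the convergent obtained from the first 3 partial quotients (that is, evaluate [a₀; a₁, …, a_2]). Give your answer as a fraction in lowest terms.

a_0 = 4: 4/1
a_1 = 2: 9/2
a_2 = 1: 13/3

13/3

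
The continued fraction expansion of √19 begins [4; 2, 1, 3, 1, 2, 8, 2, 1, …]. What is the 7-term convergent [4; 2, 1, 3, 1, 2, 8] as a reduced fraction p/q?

Starting at the tail and folding back:
Start with 8.
2 + 1/(8/1) = 2 + 1/8 = 17/8
1 + 1/(17/8) = 1 + 8/17 = 25/17
3 + 1/(25/17) = 3 + 17/25 = 92/25
1 + 1/(92/25) = 1 + 25/92 = 117/92
2 + 1/(117/92) = 2 + 92/117 = 326/117
4 + 1/(326/117) = 4 + 117/326 = 1421/326

1421/326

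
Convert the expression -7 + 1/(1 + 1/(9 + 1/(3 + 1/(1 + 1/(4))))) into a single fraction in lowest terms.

-1189/195

Start with 4.
1 + 1/(4/1) = 1 + 1/4 = 5/4
3 + 1/(5/4) = 3 + 4/5 = 19/5
9 + 1/(19/5) = 9 + 5/19 = 176/19
1 + 1/(176/19) = 1 + 19/176 = 195/176
-7 + 1/(195/176) = -7 + 176/195 = -1189/195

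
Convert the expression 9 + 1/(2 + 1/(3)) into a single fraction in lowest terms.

66/7

a_0 = 9: 9/1
a_1 = 2: 19/2
a_2 = 3: 66/7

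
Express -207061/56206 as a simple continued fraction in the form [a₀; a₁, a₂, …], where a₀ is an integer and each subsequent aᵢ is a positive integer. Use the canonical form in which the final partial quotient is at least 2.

[-4; 3, 6, 11, 5, 1, 2, 15]

Apply division with remainder until the remainder is 0:
⌊-207061/56206⌋ = -4, remainder 17763
⌊56206/17763⌋ = 3, remainder 2917
⌊17763/2917⌋ = 6, remainder 261
⌊2917/261⌋ = 11, remainder 46
⌊261/46⌋ = 5, remainder 31
⌊46/31⌋ = 1, remainder 15
⌊31/15⌋ = 2, remainder 1
⌊15/1⌋ = 15, remainder 0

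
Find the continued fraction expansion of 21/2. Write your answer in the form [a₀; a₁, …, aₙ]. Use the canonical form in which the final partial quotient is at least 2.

[10; 2]

21 = 10·2 + 1, so a_0 = 10
2 = 2·1 + 0, so a_1 = 2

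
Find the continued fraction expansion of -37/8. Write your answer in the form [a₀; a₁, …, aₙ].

Repeatedly divide and take the remainder:
-37 = -5·8 + 3, so a_0 = -5
8 = 2·3 + 2, so a_1 = 2
3 = 1·2 + 1, so a_2 = 1
2 = 2·1 + 0, so a_3 = 2

[-5; 2, 1, 2]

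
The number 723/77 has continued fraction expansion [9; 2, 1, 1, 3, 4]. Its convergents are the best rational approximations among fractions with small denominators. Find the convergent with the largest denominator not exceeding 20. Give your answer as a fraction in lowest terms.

169/18

List convergents until the denominator exceeds the bound:
a_0 = 9: 9/1  (≤ bound)
a_1 = 2: 19/2  (≤ bound)
a_2 = 1: 28/3  (≤ bound)
a_3 = 1: 47/5  (≤ bound)
a_4 = 3: 169/18  (≤ bound)
a_5 = 4: 723/77  (> 20, stop)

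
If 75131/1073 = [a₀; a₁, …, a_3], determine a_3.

Run the Euclidean algorithm, recording each quotient:
⌊75131/1073⌋ = 70, remainder 21
⌊1073/21⌋ = 51, remainder 2
⌊21/2⌋ = 10, remainder 1
⌊2/1⌋ = 2, remainder 0

2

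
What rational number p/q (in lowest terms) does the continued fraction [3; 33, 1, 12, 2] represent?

2775/916

a_0 = 3: 3/1
a_1 = 33: 100/33
a_2 = 1: 103/34
a_3 = 12: 1336/441
a_4 = 2: 2775/916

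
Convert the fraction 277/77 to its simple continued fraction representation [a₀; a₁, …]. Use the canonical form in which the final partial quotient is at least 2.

⌊277/77⌋ = 3, remainder 46
⌊77/46⌋ = 1, remainder 31
⌊46/31⌋ = 1, remainder 15
⌊31/15⌋ = 2, remainder 1
⌊15/1⌋ = 15, remainder 0

[3; 1, 1, 2, 15]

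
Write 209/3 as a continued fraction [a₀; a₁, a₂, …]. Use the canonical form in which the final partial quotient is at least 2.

Repeatedly divide and take the remainder:
209 = 69·3 + 2, so a_0 = 69
3 = 1·2 + 1, so a_1 = 1
2 = 2·1 + 0, so a_2 = 2

[69; 1, 2]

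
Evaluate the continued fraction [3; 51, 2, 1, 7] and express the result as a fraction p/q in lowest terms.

Starting at the tail and folding back:
Start with 7.
1 + 1/(7/1) = 1 + 1/7 = 8/7
2 + 1/(8/7) = 2 + 7/8 = 23/8
51 + 1/(23/8) = 51 + 8/23 = 1181/23
3 + 1/(1181/23) = 3 + 23/1181 = 3566/1181

3566/1181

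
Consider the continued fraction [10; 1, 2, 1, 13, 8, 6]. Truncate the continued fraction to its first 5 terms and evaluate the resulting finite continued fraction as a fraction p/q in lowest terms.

591/55

Start with 13.
1 + 1/(13/1) = 1 + 1/13 = 14/13
2 + 1/(14/13) = 2 + 13/14 = 41/14
1 + 1/(41/14) = 1 + 14/41 = 55/41
10 + 1/(55/41) = 10 + 41/55 = 591/55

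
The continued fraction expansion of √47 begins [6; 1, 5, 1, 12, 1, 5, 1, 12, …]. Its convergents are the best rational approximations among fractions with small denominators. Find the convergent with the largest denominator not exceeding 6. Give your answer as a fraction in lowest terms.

List convergents until the denominator exceeds the bound:
a_0 = 6: 6/1  (≤ bound)
a_1 = 1: 7/1  (≤ bound)
a_2 = 5: 41/6  (≤ bound)
a_3 = 1: 48/7  (> 6, stop)

41/6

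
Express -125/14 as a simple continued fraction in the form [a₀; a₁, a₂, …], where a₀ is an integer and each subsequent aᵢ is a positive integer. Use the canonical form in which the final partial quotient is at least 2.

⌊-125/14⌋ = -9, remainder 1
⌊14/1⌋ = 14, remainder 0

[-9; 14]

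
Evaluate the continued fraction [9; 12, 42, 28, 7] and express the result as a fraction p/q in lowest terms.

904402/99569

a_0 = 9: 9/1
a_1 = 12: 109/12
a_2 = 42: 4587/505
a_3 = 28: 128545/14152
a_4 = 7: 904402/99569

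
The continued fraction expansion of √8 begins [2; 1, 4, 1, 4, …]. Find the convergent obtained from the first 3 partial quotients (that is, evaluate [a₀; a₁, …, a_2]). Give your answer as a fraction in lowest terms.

Collapse the nested fraction from the inside out:
Start with 4.
1 + 1/(4/1) = 1 + 1/4 = 5/4
2 + 1/(5/4) = 2 + 4/5 = 14/5

14/5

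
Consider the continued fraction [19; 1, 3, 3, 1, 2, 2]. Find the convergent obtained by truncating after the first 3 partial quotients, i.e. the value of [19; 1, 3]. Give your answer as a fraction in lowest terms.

a_0 = 19: 19/1
a_1 = 1: 20/1
a_2 = 3: 79/4

79/4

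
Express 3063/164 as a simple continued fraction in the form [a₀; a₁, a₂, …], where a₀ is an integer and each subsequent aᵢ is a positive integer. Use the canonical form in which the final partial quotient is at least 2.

3063 ÷ 164 → quotient 18, remainder 111
164 ÷ 111 → quotient 1, remainder 53
111 ÷ 53 → quotient 2, remainder 5
53 ÷ 5 → quotient 10, remainder 3
5 ÷ 3 → quotient 1, remainder 2
3 ÷ 2 → quotient 1, remainder 1
2 ÷ 1 → quotient 2, remainder 0

[18; 1, 2, 10, 1, 1, 2]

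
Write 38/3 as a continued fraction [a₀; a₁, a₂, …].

[12; 1, 2]

⌊38/3⌋ = 12, remainder 2
⌊3/2⌋ = 1, remainder 1
⌊2/1⌋ = 2, remainder 0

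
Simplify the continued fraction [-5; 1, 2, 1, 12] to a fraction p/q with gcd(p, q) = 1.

-217/51

Start with 12.
1 + 1/(12/1) = 1 + 1/12 = 13/12
2 + 1/(13/12) = 2 + 12/13 = 38/13
1 + 1/(38/13) = 1 + 13/38 = 51/38
-5 + 1/(51/38) = -5 + 38/51 = -217/51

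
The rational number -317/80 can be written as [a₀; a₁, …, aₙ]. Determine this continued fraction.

-317 ÷ 80 → quotient -4, remainder 3
80 ÷ 3 → quotient 26, remainder 2
3 ÷ 2 → quotient 1, remainder 1
2 ÷ 1 → quotient 2, remainder 0

[-4; 26, 1, 2]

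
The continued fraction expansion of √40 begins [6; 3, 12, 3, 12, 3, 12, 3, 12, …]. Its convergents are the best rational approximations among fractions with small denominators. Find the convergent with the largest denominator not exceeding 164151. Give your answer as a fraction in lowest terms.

List convergents until the denominator exceeds the bound:
a_0 = 6: 6/1  (≤ bound)
a_1 = 3: 19/3  (≤ bound)
a_2 = 12: 234/37  (≤ bound)
a_3 = 3: 721/114  (≤ bound)
a_4 = 12: 8886/1405  (≤ bound)
a_5 = 3: 27379/4329  (≤ bound)
a_6 = 12: 337434/53353  (≤ bound)
a_7 = 3: 1039681/164388  (> 164151, stop)

337434/53353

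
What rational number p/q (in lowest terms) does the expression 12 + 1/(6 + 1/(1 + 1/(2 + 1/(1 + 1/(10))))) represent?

3523/290

Work from the innermost term outward:
Start with 10.
1 + 1/(10/1) = 1 + 1/10 = 11/10
2 + 1/(11/10) = 2 + 10/11 = 32/11
1 + 1/(32/11) = 1 + 11/32 = 43/32
6 + 1/(43/32) = 6 + 32/43 = 290/43
12 + 1/(290/43) = 12 + 43/290 = 3523/290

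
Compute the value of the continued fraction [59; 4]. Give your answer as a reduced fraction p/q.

Compute successive convergents:
a_0 = 59: 59/1
a_1 = 4: 237/4

237/4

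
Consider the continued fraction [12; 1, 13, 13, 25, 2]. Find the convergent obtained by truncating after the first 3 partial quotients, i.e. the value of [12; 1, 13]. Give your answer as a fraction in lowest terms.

181/14

Start with 13.
1 + 1/(13/1) = 1 + 1/13 = 14/13
12 + 1/(14/13) = 12 + 13/14 = 181/14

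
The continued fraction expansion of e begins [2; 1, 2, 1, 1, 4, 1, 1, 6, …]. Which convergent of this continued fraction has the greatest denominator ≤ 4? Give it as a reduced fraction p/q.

11/4

a_0 = 2: 2/1  (≤ bound)
a_1 = 1: 3/1  (≤ bound)
a_2 = 2: 8/3  (≤ bound)
a_3 = 1: 11/4  (≤ bound)
a_4 = 1: 19/7  (> 4, stop)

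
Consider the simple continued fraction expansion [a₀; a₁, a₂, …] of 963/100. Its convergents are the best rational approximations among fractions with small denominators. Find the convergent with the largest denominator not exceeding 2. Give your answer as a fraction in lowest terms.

a_0 = 9: 9/1  (≤ bound)
a_1 = 1: 10/1  (≤ bound)
a_2 = 1: 19/2  (≤ bound)
a_3 = 1: 29/3  (> 2, stop)

19/2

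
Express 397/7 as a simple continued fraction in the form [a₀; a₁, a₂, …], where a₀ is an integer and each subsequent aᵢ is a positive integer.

397 = 56·7 + 5, so a_0 = 56
7 = 1·5 + 2, so a_1 = 1
5 = 2·2 + 1, so a_2 = 2
2 = 2·1 + 0, so a_3 = 2

[56; 1, 2, 2]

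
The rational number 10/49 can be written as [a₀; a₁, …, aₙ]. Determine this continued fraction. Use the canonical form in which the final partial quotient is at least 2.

Apply division with remainder until the remainder is 0:
⌊10/49⌋ = 0, remainder 10
⌊49/10⌋ = 4, remainder 9
⌊10/9⌋ = 1, remainder 1
⌊9/1⌋ = 9, remainder 0

[0; 4, 1, 9]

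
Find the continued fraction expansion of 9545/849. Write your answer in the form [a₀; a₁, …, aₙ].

9545 ÷ 849 → quotient 11, remainder 206
849 ÷ 206 → quotient 4, remainder 25
206 ÷ 25 → quotient 8, remainder 6
25 ÷ 6 → quotient 4, remainder 1
6 ÷ 1 → quotient 6, remainder 0

[11; 4, 8, 4, 6]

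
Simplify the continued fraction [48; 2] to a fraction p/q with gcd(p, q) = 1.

Collapse the nested fraction from the inside out:
Start with 2.
48 + 1/(2/1) = 48 + 1/2 = 97/2

97/2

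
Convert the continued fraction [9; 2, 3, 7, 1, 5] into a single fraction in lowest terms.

3216/341

Start with 5.
1 + 1/(5/1) = 1 + 1/5 = 6/5
7 + 1/(6/5) = 7 + 5/6 = 47/6
3 + 1/(47/6) = 3 + 6/47 = 147/47
2 + 1/(147/47) = 2 + 47/147 = 341/147
9 + 1/(341/147) = 9 + 147/341 = 3216/341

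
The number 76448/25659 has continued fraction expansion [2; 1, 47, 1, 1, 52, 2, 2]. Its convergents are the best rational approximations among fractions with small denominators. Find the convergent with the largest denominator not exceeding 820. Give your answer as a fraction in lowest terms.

a_0 = 2: 2/1  (≤ bound)
a_1 = 1: 3/1  (≤ bound)
a_2 = 47: 143/48  (≤ bound)
a_3 = 1: 146/49  (≤ bound)
a_4 = 1: 289/97  (≤ bound)
a_5 = 52: 15174/5093  (> 820, stop)

289/97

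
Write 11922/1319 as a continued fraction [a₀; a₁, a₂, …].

[9; 25, 1, 6, 3, 2]

11922 = 9·1319 + 51, so a_0 = 9
1319 = 25·51 + 44, so a_1 = 25
51 = 1·44 + 7, so a_2 = 1
44 = 6·7 + 2, so a_3 = 6
7 = 3·2 + 1, so a_4 = 3
2 = 2·1 + 0, so a_5 = 2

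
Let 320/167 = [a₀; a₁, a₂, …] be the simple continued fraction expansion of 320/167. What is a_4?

13

320 = 1·167 + 153, so a_0 = 1
167 = 1·153 + 14, so a_1 = 1
153 = 10·14 + 13, so a_2 = 10
14 = 1·13 + 1, so a_3 = 1
13 = 13·1 + 0, so a_4 = 13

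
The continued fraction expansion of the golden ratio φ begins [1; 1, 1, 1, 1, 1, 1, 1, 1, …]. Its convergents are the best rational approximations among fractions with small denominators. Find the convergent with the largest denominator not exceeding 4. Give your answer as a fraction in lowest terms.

a_0 = 1: 1/1  (≤ bound)
a_1 = 1: 2/1  (≤ bound)
a_2 = 1: 3/2  (≤ bound)
a_3 = 1: 5/3  (≤ bound)
a_4 = 1: 8/5  (> 4, stop)

5/3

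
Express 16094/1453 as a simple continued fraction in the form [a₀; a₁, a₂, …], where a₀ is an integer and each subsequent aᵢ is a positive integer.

[11; 13, 11, 10]

16094 ÷ 1453 → quotient 11, remainder 111
1453 ÷ 111 → quotient 13, remainder 10
111 ÷ 10 → quotient 11, remainder 1
10 ÷ 1 → quotient 10, remainder 0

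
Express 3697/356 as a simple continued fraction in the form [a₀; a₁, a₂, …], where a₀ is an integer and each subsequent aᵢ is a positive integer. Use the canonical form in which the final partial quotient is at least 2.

3697 = 10·356 + 137, so a_0 = 10
356 = 2·137 + 82, so a_1 = 2
137 = 1·82 + 55, so a_2 = 1
82 = 1·55 + 27, so a_3 = 1
55 = 2·27 + 1, so a_4 = 2
27 = 27·1 + 0, so a_5 = 27

[10; 2, 1, 1, 2, 27]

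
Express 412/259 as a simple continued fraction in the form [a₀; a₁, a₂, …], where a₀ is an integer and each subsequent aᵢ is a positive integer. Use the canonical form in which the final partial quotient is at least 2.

[1; 1, 1, 2, 3, 1, 11]

Run the Euclidean algorithm, recording each quotient:
412 = 1·259 + 153, so a_0 = 1
259 = 1·153 + 106, so a_1 = 1
153 = 1·106 + 47, so a_2 = 1
106 = 2·47 + 12, so a_3 = 2
47 = 3·12 + 11, so a_4 = 3
12 = 1·11 + 1, so a_5 = 1
11 = 11·1 + 0, so a_6 = 11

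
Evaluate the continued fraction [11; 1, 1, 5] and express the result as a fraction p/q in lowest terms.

127/11

Compute successive convergents:
a_0 = 11: 11/1
a_1 = 1: 12/1
a_2 = 1: 23/2
a_3 = 5: 127/11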